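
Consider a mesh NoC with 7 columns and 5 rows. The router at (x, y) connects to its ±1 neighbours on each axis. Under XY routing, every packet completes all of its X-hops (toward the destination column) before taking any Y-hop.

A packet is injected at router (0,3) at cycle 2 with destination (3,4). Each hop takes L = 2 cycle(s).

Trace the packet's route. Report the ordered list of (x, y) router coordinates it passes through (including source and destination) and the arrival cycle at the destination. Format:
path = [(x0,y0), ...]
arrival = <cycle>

#0 — 0,3 | c2
#1 — 1,3 | c4 | E
#2 — 2,3 | c6 | E
#3 — 3,3 | c8 | E
#4 — 3,4 | c10 | N

path = [(0,3), (1,3), (2,3), (3,3), (3,4)]
arrival = 10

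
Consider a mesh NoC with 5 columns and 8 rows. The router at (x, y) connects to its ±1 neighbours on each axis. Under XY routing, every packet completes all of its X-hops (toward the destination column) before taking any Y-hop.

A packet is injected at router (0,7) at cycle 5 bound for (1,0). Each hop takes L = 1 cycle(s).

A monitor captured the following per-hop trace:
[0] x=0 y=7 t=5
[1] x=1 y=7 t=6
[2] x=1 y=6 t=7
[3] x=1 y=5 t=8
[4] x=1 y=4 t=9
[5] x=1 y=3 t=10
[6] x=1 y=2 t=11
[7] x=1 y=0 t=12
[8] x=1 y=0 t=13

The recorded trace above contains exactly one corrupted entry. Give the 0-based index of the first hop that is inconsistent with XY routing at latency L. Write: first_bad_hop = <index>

first_bad_hop = 7

  1: Δx=+1 Δy=+0 Δt=1 [ok]
  2: Δx=+0 Δy=-1 Δt=1 [ok]
  3: Δx=+0 Δy=-1 Δt=1 [ok]
  4: Δx=+0 Δy=-1 Δt=1 [ok]
  5: Δx=+0 Δy=-1 Δt=1 [ok]
  6: Δx=+0 Δy=-1 Δt=1 [ok]
  7: Δx=+0 Δy=-2 Δt=1 [BAD: non-unit step]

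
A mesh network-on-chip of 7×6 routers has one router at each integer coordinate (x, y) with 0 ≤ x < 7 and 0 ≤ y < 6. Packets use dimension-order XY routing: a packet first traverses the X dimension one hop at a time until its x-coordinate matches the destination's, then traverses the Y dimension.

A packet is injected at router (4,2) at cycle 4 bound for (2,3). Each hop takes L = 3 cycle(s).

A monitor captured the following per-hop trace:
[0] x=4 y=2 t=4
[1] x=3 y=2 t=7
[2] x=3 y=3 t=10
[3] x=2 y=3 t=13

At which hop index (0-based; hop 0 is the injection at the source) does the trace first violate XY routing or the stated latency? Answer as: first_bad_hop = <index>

  1: Δx=-1 Δy=+0 Δt=3 [ok]
  2: Δx=+0 Δy=+1 Δt=3 [BAD: Y-move but x=3≠2]

first_bad_hop = 2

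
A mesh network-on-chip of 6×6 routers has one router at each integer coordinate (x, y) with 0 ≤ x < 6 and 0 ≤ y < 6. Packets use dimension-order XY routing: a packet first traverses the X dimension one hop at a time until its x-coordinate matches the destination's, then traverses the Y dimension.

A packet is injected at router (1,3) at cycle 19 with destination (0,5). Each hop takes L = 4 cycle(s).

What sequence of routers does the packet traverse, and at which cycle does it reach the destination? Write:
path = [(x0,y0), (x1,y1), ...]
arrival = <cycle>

t=19: at (1,3)
t=23: at (0,3) after W
t=27: at (0,4) after N
t=31: at (0,5) after N

path = [(1,3), (0,3), (0,4), (0,5)]
arrival = 31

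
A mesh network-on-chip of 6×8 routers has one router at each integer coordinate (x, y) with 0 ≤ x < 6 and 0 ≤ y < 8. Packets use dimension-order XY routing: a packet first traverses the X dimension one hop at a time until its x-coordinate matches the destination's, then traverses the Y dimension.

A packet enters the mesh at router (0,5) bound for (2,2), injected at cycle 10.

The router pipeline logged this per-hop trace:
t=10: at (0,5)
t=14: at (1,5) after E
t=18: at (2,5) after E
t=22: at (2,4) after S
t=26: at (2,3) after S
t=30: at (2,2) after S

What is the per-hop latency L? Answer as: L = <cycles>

From hop 0 (10) to hop 1 (14): +4 cycles.
Each hop adds L, hence L = 4.

L = 4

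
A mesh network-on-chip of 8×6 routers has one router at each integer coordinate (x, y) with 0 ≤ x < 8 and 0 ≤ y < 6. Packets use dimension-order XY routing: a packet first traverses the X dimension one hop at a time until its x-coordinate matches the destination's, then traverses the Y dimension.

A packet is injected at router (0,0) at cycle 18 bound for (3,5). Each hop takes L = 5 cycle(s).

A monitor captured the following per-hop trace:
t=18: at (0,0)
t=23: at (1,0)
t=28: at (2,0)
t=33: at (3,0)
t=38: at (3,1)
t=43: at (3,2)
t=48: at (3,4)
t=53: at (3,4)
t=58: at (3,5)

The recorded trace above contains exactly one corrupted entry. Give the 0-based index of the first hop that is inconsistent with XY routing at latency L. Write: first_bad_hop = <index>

check 1→ d=(1,0) cyc+5: ok
check 2→ d=(1,0) cyc+5: ok
check 3→ d=(1,0) cyc+5: ok
check 4→ d=(0,1) cyc+5: ok
check 5→ d=(0,1) cyc+5: ok
check 6→ d=(0,2) cyc+5: BAD: non-unit step

first_bad_hop = 6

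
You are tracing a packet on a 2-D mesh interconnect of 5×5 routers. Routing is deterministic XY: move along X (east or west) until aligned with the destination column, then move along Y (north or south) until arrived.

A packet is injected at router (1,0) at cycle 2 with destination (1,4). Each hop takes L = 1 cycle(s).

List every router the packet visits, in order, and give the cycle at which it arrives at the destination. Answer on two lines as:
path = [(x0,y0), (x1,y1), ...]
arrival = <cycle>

src (1,0)  cyc=2
N→(1,1)  cyc=3
N→(1,2)  cyc=4
N→(1,3)  cyc=5
N→(1,4)  cyc=6

path = [(1,0), (1,1), (1,2), (1,3), (1,4)]
arrival = 6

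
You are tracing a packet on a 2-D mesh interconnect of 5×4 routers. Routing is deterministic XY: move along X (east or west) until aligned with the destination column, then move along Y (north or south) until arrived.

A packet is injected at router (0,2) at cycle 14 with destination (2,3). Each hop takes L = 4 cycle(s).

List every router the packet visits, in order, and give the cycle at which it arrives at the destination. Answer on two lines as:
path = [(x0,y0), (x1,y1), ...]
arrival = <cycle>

src (0,2)  cyc=14
E→(1,2)  cyc=18
E→(2,2)  cyc=22
N→(2,3)  cyc=26

path = [(0,2), (1,2), (2,2), (2,3)]
arrival = 26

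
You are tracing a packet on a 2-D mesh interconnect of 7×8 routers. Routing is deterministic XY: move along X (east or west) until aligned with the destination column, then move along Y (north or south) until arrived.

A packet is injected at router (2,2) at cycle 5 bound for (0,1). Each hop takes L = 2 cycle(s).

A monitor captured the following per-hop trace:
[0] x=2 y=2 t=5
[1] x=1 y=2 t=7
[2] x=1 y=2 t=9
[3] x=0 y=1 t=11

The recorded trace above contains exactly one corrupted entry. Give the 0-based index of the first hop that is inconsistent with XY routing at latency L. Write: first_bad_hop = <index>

first_bad_hop = 2

  1: Δx=-1 Δy=+0 Δt=2 [ok]
  2: Δx=+0 Δy=+0 Δt=2 [BAD: non-unit step]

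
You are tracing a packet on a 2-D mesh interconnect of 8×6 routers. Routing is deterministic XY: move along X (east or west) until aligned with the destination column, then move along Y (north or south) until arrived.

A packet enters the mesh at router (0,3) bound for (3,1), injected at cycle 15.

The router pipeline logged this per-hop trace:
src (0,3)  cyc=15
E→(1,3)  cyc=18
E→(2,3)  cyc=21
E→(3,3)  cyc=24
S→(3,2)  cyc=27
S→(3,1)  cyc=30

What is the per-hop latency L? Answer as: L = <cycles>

L = 3

From hop 0 (15) to hop 1 (18): +3 cycles.
Each hop adds L, hence L = 3.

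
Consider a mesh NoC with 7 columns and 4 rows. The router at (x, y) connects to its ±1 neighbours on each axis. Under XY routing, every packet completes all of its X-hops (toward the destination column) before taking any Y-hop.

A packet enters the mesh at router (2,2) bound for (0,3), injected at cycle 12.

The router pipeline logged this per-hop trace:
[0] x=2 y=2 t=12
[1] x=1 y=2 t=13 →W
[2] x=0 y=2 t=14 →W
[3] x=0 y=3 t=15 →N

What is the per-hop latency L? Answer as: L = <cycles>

cyc[1] − cyc[0] = 13 − 12 = 1.
Each hop adds L, hence L = 1.

L = 1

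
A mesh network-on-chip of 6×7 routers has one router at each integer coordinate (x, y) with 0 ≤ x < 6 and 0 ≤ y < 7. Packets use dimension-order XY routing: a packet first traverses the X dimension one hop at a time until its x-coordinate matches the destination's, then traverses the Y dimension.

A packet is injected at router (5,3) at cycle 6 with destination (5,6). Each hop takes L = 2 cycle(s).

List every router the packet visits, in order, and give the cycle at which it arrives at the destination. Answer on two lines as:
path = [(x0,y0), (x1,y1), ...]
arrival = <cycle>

  0. router=(5,3) cycle=6 (inject)
  1. router=(5,4) cycle=8 dir=N
  2. router=(5,5) cycle=10 dir=N
  3. router=(5,6) cycle=12 dir=N

path = [(5,3), (5,4), (5,5), (5,6)]
arrival = 12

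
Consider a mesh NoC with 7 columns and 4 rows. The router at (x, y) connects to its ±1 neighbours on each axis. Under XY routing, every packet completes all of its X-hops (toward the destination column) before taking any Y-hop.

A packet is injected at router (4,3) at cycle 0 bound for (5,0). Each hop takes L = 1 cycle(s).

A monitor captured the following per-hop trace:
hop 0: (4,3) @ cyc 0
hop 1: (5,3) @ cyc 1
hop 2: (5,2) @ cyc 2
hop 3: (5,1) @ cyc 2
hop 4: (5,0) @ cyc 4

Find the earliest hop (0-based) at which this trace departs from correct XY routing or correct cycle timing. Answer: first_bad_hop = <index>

  1: Δx=+1 Δy=+0 Δt=1 [ok]
  2: Δx=+0 Δy=-1 Δt=1 [ok]
  3: Δx=+0 Δy=-1 Δt=0 [BAD: Δcyc=0≠L]

first_bad_hop = 3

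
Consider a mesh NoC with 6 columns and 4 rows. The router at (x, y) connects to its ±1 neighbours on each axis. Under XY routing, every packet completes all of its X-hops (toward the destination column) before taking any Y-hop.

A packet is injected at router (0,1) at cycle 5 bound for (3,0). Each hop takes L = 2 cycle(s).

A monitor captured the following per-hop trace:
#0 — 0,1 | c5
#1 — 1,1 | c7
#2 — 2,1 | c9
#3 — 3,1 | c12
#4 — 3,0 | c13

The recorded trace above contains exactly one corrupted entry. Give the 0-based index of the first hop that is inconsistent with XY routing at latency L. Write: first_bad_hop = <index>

first_bad_hop = 3

check 1→ d=(1,0) cyc+2: ok
check 2→ d=(1,0) cyc+2: ok
check 3→ d=(1,0) cyc+3: BAD: Δcyc=3≠L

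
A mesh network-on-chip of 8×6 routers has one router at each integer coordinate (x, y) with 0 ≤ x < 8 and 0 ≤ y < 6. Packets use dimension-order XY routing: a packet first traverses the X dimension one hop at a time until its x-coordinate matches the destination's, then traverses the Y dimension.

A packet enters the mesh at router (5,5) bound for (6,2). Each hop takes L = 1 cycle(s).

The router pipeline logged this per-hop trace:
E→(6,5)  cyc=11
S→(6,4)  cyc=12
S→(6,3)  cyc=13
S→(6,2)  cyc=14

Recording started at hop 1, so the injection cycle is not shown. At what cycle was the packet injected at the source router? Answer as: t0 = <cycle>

t0 = 10

Hop 1 reached at cycle 11; hop k is at t0 + k·L.
Therefore t0 = 11 − L = 10.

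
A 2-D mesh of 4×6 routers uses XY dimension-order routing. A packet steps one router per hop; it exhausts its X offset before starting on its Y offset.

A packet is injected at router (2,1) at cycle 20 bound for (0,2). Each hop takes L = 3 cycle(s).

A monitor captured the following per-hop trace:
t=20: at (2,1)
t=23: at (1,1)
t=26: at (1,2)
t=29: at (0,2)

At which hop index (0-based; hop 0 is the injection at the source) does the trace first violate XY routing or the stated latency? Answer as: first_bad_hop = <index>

first_bad_hop = 2

check 1→ d=(-1,0) cyc+3: ok
check 2→ d=(0,1) cyc+3: BAD: Y-move but x=1≠0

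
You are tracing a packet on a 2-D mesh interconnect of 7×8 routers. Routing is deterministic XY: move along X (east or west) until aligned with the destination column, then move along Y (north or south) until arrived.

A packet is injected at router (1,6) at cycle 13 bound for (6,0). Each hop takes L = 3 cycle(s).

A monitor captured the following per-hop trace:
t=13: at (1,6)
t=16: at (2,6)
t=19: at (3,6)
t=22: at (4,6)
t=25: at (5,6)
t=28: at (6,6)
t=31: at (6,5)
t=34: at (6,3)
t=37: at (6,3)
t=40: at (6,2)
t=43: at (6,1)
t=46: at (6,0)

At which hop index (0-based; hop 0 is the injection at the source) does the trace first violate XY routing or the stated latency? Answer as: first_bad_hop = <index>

[1] (+1,+0) / 3c ⇒ ok
[2] (+1,+0) / 3c ⇒ ok
[3] (+1,+0) / 3c ⇒ ok
[4] (+1,+0) / 3c ⇒ ok
[5] (+1,+0) / 3c ⇒ ok
[6] (+0,-1) / 3c ⇒ ok
[7] (+0,-2) / 3c ⇒ BAD: non-unit step

first_bad_hop = 7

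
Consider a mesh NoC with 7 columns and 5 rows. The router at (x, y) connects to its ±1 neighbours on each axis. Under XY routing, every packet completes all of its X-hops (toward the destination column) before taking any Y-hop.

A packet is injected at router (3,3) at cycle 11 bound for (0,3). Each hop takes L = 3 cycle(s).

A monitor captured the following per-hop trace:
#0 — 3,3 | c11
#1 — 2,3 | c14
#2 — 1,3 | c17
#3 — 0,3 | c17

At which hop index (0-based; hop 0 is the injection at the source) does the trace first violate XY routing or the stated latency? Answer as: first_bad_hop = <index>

first_bad_hop = 3

check 1→ d=(-1,0) cyc+3: ok
check 2→ d=(-1,0) cyc+3: ok
check 3→ d=(-1,0) cyc+0: BAD: Δcyc=0≠L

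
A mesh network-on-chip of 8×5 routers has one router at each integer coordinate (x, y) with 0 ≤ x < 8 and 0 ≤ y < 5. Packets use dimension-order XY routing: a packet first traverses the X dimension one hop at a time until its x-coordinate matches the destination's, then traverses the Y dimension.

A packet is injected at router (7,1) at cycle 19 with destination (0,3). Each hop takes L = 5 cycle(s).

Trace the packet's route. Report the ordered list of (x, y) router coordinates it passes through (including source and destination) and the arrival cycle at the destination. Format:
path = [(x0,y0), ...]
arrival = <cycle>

[0] x=7 y=1 t=19
[1] x=6 y=1 t=24 →W
[2] x=5 y=1 t=29 →W
[3] x=4 y=1 t=34 →W
[4] x=3 y=1 t=39 →W
[5] x=2 y=1 t=44 →W
[6] x=1 y=1 t=49 →W
[7] x=0 y=1 t=54 →W
[8] x=0 y=2 t=59 →N
[9] x=0 y=3 t=64 →N

path = [(7,1), (6,1), (5,1), (4,1), (3,1), (2,1), (1,1), (0,1), (0,2), (0,3)]
arrival = 64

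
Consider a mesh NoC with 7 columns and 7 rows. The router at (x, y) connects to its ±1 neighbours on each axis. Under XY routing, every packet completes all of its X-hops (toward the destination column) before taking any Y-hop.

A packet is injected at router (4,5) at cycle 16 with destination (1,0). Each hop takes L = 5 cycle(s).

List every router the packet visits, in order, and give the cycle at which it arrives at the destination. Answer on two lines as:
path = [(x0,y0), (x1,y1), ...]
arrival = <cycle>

path = [(4,5), (3,5), (2,5), (1,5), (1,4), (1,3), (1,2), (1,1), (1,0)]
arrival = 56

hop 0: (4,5) @ cyc 16
hop 1: (3,5) @ cyc 21  [W]
hop 2: (2,5) @ cyc 26  [W]
hop 3: (1,5) @ cyc 31  [W]
hop 4: (1,4) @ cyc 36  [S]
hop 5: (1,3) @ cyc 41  [S]
hop 6: (1,2) @ cyc 46  [S]
hop 7: (1,1) @ cyc 51  [S]
hop 8: (1,0) @ cyc 56  [S]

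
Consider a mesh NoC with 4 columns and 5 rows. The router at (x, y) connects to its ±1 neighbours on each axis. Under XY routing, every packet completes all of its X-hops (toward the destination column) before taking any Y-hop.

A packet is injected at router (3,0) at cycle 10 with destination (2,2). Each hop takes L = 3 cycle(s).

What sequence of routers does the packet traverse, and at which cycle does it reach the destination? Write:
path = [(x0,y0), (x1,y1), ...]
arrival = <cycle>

  0. router=(3,0) cycle=10 (inject)
  1. router=(2,0) cycle=13 dir=W
  2. router=(2,1) cycle=16 dir=N
  3. router=(2,2) cycle=19 dir=N

path = [(3,0), (2,0), (2,1), (2,2)]
arrival = 19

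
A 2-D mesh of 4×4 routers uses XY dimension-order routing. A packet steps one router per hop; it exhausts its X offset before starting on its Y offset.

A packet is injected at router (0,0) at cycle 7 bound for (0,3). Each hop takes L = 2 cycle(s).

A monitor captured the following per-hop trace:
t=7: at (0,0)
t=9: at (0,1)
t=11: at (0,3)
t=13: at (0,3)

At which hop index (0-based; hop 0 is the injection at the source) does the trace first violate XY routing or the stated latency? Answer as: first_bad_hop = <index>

check 1→ d=(0,1) cyc+2: ok
check 2→ d=(0,2) cyc+2: BAD: non-unit step

first_bad_hop = 2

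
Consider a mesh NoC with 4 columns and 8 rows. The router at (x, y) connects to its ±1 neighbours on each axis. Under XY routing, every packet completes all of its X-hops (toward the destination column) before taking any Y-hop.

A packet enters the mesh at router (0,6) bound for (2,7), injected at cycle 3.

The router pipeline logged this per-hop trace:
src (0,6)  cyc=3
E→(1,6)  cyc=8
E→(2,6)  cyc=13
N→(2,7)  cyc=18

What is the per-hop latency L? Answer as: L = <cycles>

L = 5

From hop 0 (3) to hop 1 (8): +5 cycles.
One hop costs L cycles, so L = 5.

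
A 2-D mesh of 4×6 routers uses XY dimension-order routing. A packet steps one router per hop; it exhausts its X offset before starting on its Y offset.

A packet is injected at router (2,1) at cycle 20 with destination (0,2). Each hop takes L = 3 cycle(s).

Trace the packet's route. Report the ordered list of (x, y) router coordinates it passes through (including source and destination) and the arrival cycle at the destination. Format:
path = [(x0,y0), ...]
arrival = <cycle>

path = [(2,1), (1,1), (0,1), (0,2)]
arrival = 29

#0 — 2,1 | c20
#1 — 1,1 | c23 | W
#2 — 0,1 | c26 | W
#3 — 0,2 | c29 | N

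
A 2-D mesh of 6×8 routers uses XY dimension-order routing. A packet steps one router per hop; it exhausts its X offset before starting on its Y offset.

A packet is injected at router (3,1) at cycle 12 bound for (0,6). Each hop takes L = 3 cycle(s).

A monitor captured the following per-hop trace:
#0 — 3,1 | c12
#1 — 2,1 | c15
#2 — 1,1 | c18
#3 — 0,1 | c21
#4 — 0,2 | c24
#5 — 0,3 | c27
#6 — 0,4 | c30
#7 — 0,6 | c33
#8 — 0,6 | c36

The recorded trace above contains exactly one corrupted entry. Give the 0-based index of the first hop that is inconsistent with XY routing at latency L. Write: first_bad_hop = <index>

first_bad_hop = 7

check 1→ d=(-1,0) cyc+3: ok
check 2→ d=(-1,0) cyc+3: ok
check 3→ d=(-1,0) cyc+3: ok
check 4→ d=(0,1) cyc+3: ok
check 5→ d=(0,1) cyc+3: ok
check 6→ d=(0,1) cyc+3: ok
check 7→ d=(0,2) cyc+3: BAD: non-unit step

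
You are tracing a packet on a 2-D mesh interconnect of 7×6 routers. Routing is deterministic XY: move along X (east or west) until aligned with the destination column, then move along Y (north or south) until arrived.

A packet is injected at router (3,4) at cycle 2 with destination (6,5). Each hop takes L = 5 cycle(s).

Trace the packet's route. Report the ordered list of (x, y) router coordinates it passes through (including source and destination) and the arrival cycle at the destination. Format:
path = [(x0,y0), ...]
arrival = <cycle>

path = [(3,4), (4,4), (5,4), (6,4), (6,5)]
arrival = 22

src (3,4)  cyc=2
E→(4,4)  cyc=7
E→(5,4)  cyc=12
E→(6,4)  cyc=17
N→(6,5)  cyc=22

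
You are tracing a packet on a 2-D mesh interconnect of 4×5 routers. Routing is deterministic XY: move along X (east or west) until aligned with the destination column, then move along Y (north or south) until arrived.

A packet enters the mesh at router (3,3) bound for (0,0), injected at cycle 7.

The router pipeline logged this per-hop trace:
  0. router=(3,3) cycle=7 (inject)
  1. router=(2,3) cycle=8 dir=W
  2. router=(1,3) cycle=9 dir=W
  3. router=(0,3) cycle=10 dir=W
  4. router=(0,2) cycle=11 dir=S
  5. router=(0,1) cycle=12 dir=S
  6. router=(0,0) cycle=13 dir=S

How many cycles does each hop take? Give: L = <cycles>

L = 1

Δcyc across hop 0→1: 8 − 7 = 1.
Per-hop latency L = Δcyc = 1.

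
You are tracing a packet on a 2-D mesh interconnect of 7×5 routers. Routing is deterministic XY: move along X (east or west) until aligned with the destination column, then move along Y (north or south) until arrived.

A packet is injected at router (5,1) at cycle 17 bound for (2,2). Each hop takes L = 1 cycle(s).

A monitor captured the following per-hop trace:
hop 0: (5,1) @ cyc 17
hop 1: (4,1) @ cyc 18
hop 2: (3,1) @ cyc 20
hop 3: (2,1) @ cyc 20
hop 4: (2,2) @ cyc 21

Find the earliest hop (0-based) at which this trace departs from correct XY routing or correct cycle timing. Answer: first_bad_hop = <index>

first_bad_hop = 2

  1: Δx=-1 Δy=+0 Δt=1 [ok]
  2: Δx=-1 Δy=+0 Δt=2 [BAD: Δcyc=2≠L]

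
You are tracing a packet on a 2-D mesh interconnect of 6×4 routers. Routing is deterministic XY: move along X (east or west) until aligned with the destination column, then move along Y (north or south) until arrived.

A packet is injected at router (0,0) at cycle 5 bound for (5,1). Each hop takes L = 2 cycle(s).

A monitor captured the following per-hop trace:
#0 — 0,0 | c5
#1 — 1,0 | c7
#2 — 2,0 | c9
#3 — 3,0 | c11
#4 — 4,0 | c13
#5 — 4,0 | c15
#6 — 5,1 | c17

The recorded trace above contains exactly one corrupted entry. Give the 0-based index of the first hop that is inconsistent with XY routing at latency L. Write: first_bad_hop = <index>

[1] (+1,+0) / 2c ⇒ ok
[2] (+1,+0) / 2c ⇒ ok
[3] (+1,+0) / 2c ⇒ ok
[4] (+1,+0) / 2c ⇒ ok
[5] (+0,+0) / 2c ⇒ BAD: non-unit step

first_bad_hop = 5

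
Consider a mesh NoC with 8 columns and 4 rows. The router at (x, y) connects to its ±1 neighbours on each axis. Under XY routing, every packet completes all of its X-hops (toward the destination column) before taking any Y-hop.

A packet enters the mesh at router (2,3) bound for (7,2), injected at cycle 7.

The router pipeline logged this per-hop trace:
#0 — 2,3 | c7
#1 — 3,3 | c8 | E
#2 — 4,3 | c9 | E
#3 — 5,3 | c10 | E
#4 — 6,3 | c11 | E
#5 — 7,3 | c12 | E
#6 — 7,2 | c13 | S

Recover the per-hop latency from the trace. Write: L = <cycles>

cyc[1] − cyc[0] = 8 − 7 = 1.
Each hop adds L, hence L = 1.

L = 1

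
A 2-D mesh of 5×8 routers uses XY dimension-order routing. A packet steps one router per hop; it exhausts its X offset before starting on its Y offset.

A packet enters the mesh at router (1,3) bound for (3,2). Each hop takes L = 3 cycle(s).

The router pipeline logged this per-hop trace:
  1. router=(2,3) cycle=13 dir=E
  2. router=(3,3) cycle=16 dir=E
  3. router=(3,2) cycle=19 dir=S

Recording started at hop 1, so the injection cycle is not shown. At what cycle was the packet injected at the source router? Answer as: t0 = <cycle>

t0 = 10

The first recorded entry is hop 1 at cycle 13.
So t0 = 13 − 1·3 = 10.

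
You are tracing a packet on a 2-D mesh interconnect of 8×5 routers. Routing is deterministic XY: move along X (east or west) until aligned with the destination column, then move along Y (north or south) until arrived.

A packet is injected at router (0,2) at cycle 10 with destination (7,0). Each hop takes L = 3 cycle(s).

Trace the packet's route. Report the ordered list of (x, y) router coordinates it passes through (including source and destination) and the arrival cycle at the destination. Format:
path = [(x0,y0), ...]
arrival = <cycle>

t=10: at (0,2)
t=13: at (1,2) after E
t=16: at (2,2) after E
t=19: at (3,2) after E
t=22: at (4,2) after E
t=25: at (5,2) after E
t=28: at (6,2) after E
t=31: at (7,2) after E
t=34: at (7,1) after S
t=37: at (7,0) after S

path = [(0,2), (1,2), (2,2), (3,2), (4,2), (5,2), (6,2), (7,2), (7,1), (7,0)]
arrival = 37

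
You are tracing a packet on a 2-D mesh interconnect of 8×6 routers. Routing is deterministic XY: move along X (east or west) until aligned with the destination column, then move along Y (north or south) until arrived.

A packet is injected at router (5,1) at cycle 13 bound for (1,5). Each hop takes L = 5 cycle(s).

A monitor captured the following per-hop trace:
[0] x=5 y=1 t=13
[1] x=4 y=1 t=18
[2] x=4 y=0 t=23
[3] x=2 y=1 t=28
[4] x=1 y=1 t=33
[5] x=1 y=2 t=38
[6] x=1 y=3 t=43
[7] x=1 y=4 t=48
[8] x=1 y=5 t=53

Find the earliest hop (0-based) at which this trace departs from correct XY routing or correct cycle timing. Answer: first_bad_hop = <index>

[1] (-1,+0) / 5c ⇒ ok
[2] (+0,-1) / 5c ⇒ BAD: Y-move but x=4≠1

first_bad_hop = 2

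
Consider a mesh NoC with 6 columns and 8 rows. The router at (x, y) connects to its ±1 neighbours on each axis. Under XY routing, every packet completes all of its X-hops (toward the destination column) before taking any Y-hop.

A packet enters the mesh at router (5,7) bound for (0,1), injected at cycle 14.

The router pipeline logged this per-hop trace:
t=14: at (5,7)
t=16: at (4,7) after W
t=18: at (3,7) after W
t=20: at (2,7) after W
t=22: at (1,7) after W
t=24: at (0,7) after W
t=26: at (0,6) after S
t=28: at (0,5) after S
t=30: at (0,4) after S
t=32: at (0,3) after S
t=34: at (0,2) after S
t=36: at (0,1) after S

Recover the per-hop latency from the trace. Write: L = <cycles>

Between hops 0 and 1 the cycle counter advances 16 − 14 = 2.
That increment is L by definition: L = 2.

L = 2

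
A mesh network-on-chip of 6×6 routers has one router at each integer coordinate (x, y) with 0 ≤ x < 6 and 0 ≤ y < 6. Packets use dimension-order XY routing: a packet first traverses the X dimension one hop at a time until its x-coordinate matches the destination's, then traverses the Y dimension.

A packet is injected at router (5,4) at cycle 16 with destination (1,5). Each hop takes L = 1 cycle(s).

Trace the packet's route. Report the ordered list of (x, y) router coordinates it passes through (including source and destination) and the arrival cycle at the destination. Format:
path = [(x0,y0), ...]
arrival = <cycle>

path = [(5,4), (4,4), (3,4), (2,4), (1,4), (1,5)]
arrival = 21

#0 — 5,4 | c16
#1 — 4,4 | c17 | W
#2 — 3,4 | c18 | W
#3 — 2,4 | c19 | W
#4 — 1,4 | c20 | W
#5 — 1,5 | c21 | N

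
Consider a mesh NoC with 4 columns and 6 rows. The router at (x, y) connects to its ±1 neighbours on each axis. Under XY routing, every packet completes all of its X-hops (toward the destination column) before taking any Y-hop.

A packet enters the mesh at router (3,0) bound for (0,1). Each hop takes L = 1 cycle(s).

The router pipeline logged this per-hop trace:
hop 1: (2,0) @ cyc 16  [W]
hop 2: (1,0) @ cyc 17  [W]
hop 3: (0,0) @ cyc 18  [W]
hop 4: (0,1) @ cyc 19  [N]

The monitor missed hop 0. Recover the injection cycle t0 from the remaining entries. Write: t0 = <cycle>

t0 = 15

cyc[1] = 16 and cyc[k] = t0 + k·L for every k.
t0 = cyc[1] − L = 16 − 1 = 15.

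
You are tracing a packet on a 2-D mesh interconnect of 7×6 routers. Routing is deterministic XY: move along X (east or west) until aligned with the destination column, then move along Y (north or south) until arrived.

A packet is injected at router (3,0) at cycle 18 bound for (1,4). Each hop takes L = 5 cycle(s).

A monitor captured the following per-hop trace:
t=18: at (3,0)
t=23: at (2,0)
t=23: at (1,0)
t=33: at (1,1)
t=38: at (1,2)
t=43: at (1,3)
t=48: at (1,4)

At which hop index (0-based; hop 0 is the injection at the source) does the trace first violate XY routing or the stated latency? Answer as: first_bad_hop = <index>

first_bad_hop = 2

hop 1: step (-1,+0), +5 cyc — ok
hop 2: step (-1,+0), +0 cyc — BAD: Δcyc=0≠L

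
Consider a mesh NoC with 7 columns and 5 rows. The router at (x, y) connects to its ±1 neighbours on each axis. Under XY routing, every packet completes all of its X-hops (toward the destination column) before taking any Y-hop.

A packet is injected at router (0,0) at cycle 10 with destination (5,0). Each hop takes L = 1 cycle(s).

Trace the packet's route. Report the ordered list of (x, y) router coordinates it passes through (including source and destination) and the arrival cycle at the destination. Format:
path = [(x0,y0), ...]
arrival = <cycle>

[0] x=0 y=0 t=10
[1] x=1 y=0 t=11 →E
[2] x=2 y=0 t=12 →E
[3] x=3 y=0 t=13 →E
[4] x=4 y=0 t=14 →E
[5] x=5 y=0 t=15 →E

path = [(0,0), (1,0), (2,0), (3,0), (4,0), (5,0)]
arrival = 15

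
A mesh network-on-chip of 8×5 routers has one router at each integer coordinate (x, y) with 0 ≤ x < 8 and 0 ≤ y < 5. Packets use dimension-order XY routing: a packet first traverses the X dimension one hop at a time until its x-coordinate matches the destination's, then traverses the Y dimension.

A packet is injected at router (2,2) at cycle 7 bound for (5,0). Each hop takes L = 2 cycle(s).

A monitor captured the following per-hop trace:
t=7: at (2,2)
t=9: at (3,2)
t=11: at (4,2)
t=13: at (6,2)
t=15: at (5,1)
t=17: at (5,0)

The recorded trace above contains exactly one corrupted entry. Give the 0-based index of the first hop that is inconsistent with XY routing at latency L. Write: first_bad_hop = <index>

check 1→ d=(1,0) cyc+2: ok
check 2→ d=(1,0) cyc+2: ok
check 3→ d=(2,0) cyc+2: BAD: non-unit step

first_bad_hop = 3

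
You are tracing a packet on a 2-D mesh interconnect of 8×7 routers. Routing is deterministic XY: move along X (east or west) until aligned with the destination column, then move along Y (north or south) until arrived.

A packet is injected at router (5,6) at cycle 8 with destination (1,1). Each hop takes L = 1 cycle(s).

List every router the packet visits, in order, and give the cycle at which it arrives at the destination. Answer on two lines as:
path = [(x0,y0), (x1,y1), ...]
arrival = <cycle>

#0 — 5,6 | c8
#1 — 4,6 | c9 | W
#2 — 3,6 | c10 | W
#3 — 2,6 | c11 | W
#4 — 1,6 | c12 | W
#5 — 1,5 | c13 | S
#6 — 1,4 | c14 | S
#7 — 1,3 | c15 | S
#8 — 1,2 | c16 | S
#9 — 1,1 | c17 | S

path = [(5,6), (4,6), (3,6), (2,6), (1,6), (1,5), (1,4), (1,3), (1,2), (1,1)]
arrival = 17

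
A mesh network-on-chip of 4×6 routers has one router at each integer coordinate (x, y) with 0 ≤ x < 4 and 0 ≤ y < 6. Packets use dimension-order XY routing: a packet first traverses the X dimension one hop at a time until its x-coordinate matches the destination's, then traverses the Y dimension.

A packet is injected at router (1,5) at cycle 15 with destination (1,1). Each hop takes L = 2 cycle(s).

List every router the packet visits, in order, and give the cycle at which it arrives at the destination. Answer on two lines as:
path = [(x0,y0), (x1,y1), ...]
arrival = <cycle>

#0 — 1,5 | c15
#1 — 1,4 | c17 | S
#2 — 1,3 | c19 | S
#3 — 1,2 | c21 | S
#4 — 1,1 | c23 | S

path = [(1,5), (1,4), (1,3), (1,2), (1,1)]
arrival = 23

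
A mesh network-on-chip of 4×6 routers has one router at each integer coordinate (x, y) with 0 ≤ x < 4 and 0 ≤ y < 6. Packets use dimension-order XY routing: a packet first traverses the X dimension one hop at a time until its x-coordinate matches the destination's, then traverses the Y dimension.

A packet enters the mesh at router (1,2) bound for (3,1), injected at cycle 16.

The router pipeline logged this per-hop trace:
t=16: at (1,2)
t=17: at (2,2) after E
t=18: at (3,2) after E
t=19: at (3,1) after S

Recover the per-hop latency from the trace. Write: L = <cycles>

From hop 0 (16) to hop 1 (17): +1 cycles.
One hop costs L cycles, so L = 1.

L = 1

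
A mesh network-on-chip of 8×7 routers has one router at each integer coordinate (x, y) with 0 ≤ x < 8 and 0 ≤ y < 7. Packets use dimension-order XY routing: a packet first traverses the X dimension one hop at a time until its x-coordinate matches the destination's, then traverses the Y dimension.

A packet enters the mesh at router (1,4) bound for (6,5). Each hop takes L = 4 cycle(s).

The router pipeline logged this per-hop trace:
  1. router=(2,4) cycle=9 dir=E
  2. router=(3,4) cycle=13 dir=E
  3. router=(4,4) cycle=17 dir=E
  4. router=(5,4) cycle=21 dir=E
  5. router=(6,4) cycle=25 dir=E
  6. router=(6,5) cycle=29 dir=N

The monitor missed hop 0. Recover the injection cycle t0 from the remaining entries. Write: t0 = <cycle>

At hop 1 the cycle is 9; in general cyc_k = t0 + kL.
t0 = cyc[1] − L = 9 − 4 = 5.

t0 = 5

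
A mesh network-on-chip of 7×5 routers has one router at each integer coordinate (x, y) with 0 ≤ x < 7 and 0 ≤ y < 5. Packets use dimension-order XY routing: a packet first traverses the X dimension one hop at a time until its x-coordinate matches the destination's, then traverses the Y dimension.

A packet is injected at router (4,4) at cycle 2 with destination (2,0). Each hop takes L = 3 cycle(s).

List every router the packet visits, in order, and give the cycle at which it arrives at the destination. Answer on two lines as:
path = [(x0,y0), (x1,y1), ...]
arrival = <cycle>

#0 — 4,4 | c2
#1 — 3,4 | c5 | W
#2 — 2,4 | c8 | W
#3 — 2,3 | c11 | S
#4 — 2,2 | c14 | S
#5 — 2,1 | c17 | S
#6 — 2,0 | c20 | S

path = [(4,4), (3,4), (2,4), (2,3), (2,2), (2,1), (2,0)]
arrival = 20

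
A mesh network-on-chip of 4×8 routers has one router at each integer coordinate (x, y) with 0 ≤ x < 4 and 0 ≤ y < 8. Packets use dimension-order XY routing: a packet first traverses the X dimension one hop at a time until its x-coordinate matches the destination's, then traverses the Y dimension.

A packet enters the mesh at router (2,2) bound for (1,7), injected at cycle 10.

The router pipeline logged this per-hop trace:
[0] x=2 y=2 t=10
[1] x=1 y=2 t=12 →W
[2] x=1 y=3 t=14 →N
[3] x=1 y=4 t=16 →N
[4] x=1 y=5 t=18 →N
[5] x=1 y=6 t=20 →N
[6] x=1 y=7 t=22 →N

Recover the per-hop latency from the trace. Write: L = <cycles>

L = 2

Between hops 0 and 1 the cycle counter advances 12 − 10 = 2.
That increment is L by definition: L = 2.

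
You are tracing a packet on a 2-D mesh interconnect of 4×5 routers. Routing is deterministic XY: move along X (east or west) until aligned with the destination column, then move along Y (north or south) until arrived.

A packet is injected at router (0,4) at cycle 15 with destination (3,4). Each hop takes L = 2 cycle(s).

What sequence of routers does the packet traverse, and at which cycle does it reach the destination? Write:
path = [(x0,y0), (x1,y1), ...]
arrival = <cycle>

#0 — 0,4 | c15
#1 — 1,4 | c17 | E
#2 — 2,4 | c19 | E
#3 — 3,4 | c21 | E

path = [(0,4), (1,4), (2,4), (3,4)]
arrival = 21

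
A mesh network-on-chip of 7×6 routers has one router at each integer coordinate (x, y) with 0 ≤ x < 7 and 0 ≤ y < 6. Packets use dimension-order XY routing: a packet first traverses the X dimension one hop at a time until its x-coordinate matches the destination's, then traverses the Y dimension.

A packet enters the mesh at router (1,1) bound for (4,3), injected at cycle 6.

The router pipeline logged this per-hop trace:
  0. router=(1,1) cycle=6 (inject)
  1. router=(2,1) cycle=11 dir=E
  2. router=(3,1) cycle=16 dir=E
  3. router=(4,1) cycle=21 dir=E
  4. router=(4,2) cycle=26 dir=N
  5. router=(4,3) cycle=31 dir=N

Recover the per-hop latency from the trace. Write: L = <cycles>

L = 5

cyc[1] − cyc[0] = 11 − 6 = 5.
Per-hop latency L = Δcyc = 5.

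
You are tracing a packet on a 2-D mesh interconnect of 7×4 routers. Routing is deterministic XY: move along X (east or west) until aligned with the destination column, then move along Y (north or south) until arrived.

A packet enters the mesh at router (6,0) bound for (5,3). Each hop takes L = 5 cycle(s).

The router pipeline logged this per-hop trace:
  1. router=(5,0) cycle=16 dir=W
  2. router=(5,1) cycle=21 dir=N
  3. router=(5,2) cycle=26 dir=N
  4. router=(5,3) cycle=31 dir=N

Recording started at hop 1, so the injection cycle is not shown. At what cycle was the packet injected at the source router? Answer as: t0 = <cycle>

cyc[1] = 16 and cyc[k] = t0 + k·L for every k.
So t0 = 16 − 1·5 = 11.

t0 = 11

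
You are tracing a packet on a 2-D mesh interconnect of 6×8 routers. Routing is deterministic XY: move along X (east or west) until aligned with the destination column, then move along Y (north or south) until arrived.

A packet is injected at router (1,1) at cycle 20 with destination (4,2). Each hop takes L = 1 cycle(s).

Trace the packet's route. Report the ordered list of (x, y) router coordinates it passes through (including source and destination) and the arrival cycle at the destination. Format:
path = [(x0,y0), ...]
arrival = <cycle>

path = [(1,1), (2,1), (3,1), (4,1), (4,2)]
arrival = 24

  0. router=(1,1) cycle=20 (inject)
  1. router=(2,1) cycle=21 dir=E
  2. router=(3,1) cycle=22 dir=E
  3. router=(4,1) cycle=23 dir=E
  4. router=(4,2) cycle=24 dir=N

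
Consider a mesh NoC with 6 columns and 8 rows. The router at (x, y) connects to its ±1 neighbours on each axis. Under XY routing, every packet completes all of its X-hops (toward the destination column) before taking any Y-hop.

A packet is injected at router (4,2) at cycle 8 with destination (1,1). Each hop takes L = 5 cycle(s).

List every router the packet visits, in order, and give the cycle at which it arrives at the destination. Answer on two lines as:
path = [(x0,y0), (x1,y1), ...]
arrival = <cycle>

path = [(4,2), (3,2), (2,2), (1,2), (1,1)]
arrival = 28

[0] x=4 y=2 t=8
[1] x=3 y=2 t=13 →W
[2] x=2 y=2 t=18 →W
[3] x=1 y=2 t=23 →W
[4] x=1 y=1 t=28 →S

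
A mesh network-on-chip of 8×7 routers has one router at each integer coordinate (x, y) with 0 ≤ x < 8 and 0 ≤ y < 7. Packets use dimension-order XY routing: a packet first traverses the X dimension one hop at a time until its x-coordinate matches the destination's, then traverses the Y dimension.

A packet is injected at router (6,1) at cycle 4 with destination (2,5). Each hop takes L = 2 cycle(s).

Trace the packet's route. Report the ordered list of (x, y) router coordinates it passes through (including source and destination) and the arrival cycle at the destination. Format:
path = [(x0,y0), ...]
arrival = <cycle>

hop 0: (6,1) @ cyc 4
hop 1: (5,1) @ cyc 6  [W]
hop 2: (4,1) @ cyc 8  [W]
hop 3: (3,1) @ cyc 10  [W]
hop 4: (2,1) @ cyc 12  [W]
hop 5: (2,2) @ cyc 14  [N]
hop 6: (2,3) @ cyc 16  [N]
hop 7: (2,4) @ cyc 18  [N]
hop 8: (2,5) @ cyc 20  [N]

path = [(6,1), (5,1), (4,1), (3,1), (2,1), (2,2), (2,3), (2,4), (2,5)]
arrival = 20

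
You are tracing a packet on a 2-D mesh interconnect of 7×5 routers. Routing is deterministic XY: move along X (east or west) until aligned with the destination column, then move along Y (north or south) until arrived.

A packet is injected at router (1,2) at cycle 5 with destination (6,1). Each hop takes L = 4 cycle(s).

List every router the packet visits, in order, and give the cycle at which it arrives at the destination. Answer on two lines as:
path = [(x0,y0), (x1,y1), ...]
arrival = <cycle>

path = [(1,2), (2,2), (3,2), (4,2), (5,2), (6,2), (6,1)]
arrival = 29

hop 0: (1,2) @ cyc 5
hop 1: (2,2) @ cyc 9  [E]
hop 2: (3,2) @ cyc 13  [E]
hop 3: (4,2) @ cyc 17  [E]
hop 4: (5,2) @ cyc 21  [E]
hop 5: (6,2) @ cyc 25  [E]
hop 6: (6,1) @ cyc 29  [S]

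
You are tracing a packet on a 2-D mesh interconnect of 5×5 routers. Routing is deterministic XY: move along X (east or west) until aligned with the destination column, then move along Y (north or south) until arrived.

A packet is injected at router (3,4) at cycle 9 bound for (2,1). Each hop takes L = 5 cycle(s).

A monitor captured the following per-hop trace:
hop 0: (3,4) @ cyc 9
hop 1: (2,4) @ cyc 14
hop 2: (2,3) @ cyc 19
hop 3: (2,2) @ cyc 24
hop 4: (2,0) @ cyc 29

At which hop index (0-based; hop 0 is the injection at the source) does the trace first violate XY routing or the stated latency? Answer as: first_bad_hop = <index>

check 1→ d=(-1,0) cyc+5: ok
check 2→ d=(0,-1) cyc+5: ok
check 3→ d=(0,-1) cyc+5: ok
check 4→ d=(0,-2) cyc+5: BAD: non-unit step

first_bad_hop = 4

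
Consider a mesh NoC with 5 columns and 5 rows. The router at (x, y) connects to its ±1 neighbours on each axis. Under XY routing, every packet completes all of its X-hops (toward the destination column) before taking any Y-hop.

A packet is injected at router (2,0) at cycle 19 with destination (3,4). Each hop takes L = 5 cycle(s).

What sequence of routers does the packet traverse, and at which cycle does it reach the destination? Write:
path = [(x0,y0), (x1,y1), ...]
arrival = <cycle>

path = [(2,0), (3,0), (3,1), (3,2), (3,3), (3,4)]
arrival = 44

  0. router=(2,0) cycle=19 (inject)
  1. router=(3,0) cycle=24 dir=E
  2. router=(3,1) cycle=29 dir=N
  3. router=(3,2) cycle=34 dir=N
  4. router=(3,3) cycle=39 dir=N
  5. router=(3,4) cycle=44 dir=N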